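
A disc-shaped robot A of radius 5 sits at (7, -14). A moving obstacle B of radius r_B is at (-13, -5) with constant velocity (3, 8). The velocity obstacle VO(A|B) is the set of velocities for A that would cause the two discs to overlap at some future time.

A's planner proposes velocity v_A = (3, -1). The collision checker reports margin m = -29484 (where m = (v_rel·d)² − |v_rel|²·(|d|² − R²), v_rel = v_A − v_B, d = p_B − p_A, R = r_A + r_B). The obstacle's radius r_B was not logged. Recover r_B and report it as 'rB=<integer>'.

m = -29484
d = (-20, 9);  v_rel = (0, -9),  |v_rel|² = 81
v_rel×d = (0)·(9) − (-9)·(-20) = -180
since m = R²·81 − (-180)²:  R² = (32400 + -29484) / 81 = 36
R = √36 = 6  ⇒  r_B = 6 − 5 = 1

rB=1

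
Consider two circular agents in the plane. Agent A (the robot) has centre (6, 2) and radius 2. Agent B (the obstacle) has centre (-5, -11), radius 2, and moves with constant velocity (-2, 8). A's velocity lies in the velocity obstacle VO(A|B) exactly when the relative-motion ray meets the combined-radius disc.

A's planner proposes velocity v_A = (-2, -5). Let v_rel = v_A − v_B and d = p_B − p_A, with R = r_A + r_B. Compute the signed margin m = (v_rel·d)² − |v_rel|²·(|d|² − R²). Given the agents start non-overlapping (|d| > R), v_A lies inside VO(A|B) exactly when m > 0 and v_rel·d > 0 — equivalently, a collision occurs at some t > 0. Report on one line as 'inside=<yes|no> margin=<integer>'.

d = (-11, -13),  |d|² = 290;  R = 2+2 = 4,  c = 290−4² = 274
v_rel = (0, -13),  |v_rel|² = 169;  v_rel·d = (0)·(-11) + (-13)·(-13) = 169
169·t² − 338·t + 274 = 0  ⇒  m = 169² − 169·274 = -17745
m = -17745 < 0,  v_rel·d = 169 > 0  ⇒  outside

inside=no margin=-17745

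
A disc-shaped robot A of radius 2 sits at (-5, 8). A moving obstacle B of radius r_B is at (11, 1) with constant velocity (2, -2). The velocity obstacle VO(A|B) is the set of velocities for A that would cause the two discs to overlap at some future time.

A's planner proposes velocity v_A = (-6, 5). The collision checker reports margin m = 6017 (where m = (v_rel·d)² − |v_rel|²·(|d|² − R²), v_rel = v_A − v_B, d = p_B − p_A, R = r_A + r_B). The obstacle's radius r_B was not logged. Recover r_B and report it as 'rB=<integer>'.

m = 6017
d = (16, -7);  v_rel = (-8, 7),  |v_rel|² = 113
v_rel×d = (-8)·(-7) − (7)·(16) = -56
since m = R²·113 − (-56)²:  R² = (3136 + 6017) / 113 = 81
R = √81 = 9  ⇒  r_B = 9 − 2 = 7

rB=7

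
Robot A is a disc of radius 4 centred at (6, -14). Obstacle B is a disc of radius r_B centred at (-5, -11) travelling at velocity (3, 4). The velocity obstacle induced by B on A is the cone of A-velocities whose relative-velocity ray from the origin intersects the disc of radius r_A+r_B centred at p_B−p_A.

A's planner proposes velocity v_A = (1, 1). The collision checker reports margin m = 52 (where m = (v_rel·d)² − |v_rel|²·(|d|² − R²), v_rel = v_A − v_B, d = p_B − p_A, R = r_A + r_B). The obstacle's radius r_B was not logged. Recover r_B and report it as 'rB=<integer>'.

m = 52
d = (-11, 3);  v_rel = (-2, -3),  |v_rel|² = 13
v_rel×d = (-2)·(3) − (-3)·(-11) = -39
since m = R²·13 − (-39)²:  R² = (1521 + 52) / 13 = 121
R = √121 = 11  ⇒  r_B = 11 − 4 = 7

rB=7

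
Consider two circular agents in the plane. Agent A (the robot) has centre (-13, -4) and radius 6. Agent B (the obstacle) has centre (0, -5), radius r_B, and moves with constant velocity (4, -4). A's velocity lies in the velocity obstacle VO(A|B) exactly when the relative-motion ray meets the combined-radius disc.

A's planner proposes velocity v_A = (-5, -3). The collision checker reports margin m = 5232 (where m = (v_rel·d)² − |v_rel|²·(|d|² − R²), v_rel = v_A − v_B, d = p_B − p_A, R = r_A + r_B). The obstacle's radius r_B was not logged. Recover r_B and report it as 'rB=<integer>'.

m = 5232
d = (13, -1);  v_rel = (-9, 1),  |v_rel|² = 82
v_rel×d = (-9)·(-1) − (1)·(13) = -4
since m = R²·82 − (-4)²:  R² = (16 + 5232) / 82 = 64
R = √64 = 8  ⇒  r_B = 8 − 6 = 2

rB=2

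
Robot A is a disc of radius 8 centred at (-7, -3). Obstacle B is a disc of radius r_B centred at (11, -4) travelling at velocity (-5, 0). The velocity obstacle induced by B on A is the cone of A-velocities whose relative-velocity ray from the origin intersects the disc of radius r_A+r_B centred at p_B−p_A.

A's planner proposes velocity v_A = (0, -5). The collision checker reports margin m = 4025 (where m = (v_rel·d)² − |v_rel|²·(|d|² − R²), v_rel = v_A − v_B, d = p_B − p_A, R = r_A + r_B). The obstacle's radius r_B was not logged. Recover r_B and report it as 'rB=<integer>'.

m = 4025
d = (18, -1);  v_rel = (5, -5),  |v_rel|² = 50
v_rel×d = (5)·(-1) − (-5)·(18) = 85
since m = R²·50 − 85²:  R² = (7225 + 4025) / 50 = 225
R = √225 = 15  ⇒  r_B = 15 − 8 = 7

rB=7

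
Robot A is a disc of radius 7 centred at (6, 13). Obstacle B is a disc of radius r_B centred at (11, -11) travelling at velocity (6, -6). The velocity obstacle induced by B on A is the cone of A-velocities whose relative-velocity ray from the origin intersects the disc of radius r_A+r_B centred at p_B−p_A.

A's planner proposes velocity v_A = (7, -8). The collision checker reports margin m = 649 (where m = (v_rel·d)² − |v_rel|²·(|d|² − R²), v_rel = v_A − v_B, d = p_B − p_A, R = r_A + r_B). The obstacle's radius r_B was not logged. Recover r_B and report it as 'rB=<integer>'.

m = 649
d = (5, -24);  v_rel = (1, -2),  |v_rel|² = 5
v_rel×d = (1)·(-24) − (-2)·(5) = -14
since m = R²·5 − (-14)²:  R² = (196 + 649) / 5 = 169
R = √169 = 13  ⇒  r_B = 13 − 7 = 6

rB=6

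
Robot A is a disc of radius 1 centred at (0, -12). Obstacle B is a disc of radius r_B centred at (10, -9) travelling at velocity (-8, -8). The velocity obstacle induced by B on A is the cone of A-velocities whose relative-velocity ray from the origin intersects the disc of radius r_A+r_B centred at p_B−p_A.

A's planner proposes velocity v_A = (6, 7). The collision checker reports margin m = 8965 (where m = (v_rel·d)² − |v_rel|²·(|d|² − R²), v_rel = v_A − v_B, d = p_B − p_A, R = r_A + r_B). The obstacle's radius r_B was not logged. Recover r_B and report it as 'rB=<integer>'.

m = 8965
d = (10, 3);  v_rel = (14, 15),  |v_rel|² = 421
v_rel×d = (14)·(3) − (15)·(10) = -108
since m = R²·421 − (-108)²:  R² = (11664 + 8965) / 421 = 49
R = √49 = 7  ⇒  r_B = 7 − 1 = 6

rB=6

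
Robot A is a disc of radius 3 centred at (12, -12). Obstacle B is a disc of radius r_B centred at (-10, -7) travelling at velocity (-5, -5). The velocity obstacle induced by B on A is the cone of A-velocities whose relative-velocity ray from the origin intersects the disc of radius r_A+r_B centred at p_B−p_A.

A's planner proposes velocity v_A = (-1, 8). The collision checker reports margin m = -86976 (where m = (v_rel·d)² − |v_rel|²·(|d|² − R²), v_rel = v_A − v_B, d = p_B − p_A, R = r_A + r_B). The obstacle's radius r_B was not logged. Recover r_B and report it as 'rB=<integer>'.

m = -86976
d = (-22, 5);  v_rel = (4, 13),  |v_rel|² = 185
v_rel×d = (4)·(5) − (13)·(-22) = 306
since m = R²·185 − 306²:  R² = (93636 + -86976) / 185 = 36
R = √36 = 6  ⇒  r_B = 6 − 3 = 3

rB=3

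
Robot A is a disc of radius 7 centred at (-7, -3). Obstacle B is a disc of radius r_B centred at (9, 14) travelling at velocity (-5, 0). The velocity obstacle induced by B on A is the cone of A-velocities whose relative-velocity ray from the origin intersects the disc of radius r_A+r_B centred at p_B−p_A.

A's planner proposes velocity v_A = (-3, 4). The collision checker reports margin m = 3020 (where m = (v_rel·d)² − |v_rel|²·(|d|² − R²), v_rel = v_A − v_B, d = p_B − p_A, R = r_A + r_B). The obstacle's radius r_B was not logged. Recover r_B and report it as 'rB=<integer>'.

m = 3020
d = (16, 17);  v_rel = (2, 4),  |v_rel|² = 20
v_rel×d = (2)·(17) − (4)·(16) = -30
since m = R²·20 − (-30)²:  R² = (900 + 3020) / 20 = 196
R = √196 = 14  ⇒  r_B = 14 − 7 = 7

rB=7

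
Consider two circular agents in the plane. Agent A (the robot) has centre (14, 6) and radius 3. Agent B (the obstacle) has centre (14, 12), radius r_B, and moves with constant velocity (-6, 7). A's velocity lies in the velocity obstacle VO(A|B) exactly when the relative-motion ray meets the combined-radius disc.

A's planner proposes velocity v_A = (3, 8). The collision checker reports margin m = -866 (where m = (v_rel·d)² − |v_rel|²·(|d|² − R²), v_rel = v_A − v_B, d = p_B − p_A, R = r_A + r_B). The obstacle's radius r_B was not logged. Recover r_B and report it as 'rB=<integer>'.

m = -866
d = (0, 6);  v_rel = (9, 1),  |v_rel|² = 82
v_rel×d = (9)·(6) − (1)·(0) = 54
since m = R²·82 − 54²:  R² = (2916 + -866) / 82 = 25
R = √25 = 5  ⇒  r_B = 5 − 3 = 2

rB=2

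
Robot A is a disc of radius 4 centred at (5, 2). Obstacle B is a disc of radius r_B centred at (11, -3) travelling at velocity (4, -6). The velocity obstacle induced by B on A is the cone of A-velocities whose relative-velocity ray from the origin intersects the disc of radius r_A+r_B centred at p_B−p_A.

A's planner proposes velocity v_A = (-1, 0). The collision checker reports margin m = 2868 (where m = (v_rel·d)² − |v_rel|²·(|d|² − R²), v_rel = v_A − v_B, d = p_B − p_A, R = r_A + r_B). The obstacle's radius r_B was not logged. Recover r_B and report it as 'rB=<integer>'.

m = 2868
d = (6, -5);  v_rel = (-5, 6),  |v_rel|² = 61
v_rel×d = (-5)·(-5) − (6)·(6) = -11
since m = R²·61 − (-11)²:  R² = (121 + 2868) / 61 = 49
R = √49 = 7  ⇒  r_B = 7 − 4 = 3

rB=3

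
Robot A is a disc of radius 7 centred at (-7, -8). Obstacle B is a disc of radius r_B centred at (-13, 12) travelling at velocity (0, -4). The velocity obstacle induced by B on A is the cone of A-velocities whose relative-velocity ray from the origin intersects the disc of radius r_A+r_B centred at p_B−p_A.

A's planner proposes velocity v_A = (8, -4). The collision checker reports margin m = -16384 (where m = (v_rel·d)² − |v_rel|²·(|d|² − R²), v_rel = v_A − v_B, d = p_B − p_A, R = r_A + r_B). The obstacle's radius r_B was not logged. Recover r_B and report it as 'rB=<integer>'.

m = -16384
d = (-6, 20);  v_rel = (8, 0),  |v_rel|² = 64
v_rel×d = (8)·(20) − (0)·(-6) = 160
since m = R²·64 − 160²:  R² = (25600 + -16384) / 64 = 144
R = √144 = 12  ⇒  r_B = 12 − 7 = 5

rB=5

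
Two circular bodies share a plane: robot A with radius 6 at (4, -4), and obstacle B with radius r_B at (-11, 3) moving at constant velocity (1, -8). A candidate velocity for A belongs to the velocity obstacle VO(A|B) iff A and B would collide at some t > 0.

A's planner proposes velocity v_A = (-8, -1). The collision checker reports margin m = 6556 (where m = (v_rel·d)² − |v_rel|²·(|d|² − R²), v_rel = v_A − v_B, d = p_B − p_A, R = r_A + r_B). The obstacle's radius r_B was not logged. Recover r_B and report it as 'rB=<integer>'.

m = 6556
d = (-15, 7);  v_rel = (-9, 7),  |v_rel|² = 130
v_rel×d = (-9)·(7) − (7)·(-15) = 42
since m = R²·130 − 42²:  R² = (1764 + 6556) / 130 = 64
R = √64 = 8  ⇒  r_B = 8 − 6 = 2

rB=2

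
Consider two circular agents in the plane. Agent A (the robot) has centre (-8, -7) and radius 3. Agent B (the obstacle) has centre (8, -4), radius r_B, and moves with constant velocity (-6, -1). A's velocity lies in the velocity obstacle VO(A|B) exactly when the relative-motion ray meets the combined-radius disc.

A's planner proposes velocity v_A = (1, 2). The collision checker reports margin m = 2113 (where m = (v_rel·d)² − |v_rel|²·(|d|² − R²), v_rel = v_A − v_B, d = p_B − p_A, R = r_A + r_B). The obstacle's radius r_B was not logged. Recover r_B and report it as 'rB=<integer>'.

m = 2113
d = (16, 3);  v_rel = (7, 3),  |v_rel|² = 58
v_rel×d = (7)·(3) − (3)·(16) = -27
since m = R²·58 − (-27)²:  R² = (729 + 2113) / 58 = 49
R = √49 = 7  ⇒  r_B = 7 − 3 = 4

rB=4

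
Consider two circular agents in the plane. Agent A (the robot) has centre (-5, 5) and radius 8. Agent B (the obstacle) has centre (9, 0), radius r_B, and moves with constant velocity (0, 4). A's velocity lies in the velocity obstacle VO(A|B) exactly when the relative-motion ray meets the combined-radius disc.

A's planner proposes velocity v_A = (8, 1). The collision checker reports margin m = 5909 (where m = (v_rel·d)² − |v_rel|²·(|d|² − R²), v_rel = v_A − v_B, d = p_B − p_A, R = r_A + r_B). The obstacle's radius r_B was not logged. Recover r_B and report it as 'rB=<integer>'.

m = 5909
d = (14, -5);  v_rel = (8, -3),  |v_rel|² = 73
v_rel×d = (8)·(-5) − (-3)·(14) = 2
since m = R²·73 − 2²:  R² = (4 + 5909) / 73 = 81
R = √81 = 9  ⇒  r_B = 9 − 8 = 1

rB=1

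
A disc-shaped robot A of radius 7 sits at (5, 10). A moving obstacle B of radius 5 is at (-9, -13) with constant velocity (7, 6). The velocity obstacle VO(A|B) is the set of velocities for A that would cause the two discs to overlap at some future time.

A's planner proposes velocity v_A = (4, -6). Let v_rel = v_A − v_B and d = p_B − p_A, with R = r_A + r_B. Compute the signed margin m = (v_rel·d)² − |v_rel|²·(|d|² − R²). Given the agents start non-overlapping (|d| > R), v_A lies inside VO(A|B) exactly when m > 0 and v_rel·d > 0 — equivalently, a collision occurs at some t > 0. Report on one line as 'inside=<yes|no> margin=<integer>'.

d = (-14, -23),  |d|² = 725;  R = 7+5 = 12,  c = 725−12² = 581
v_rel = (-3, -12),  |v_rel|² = 153;  v_rel·d = (-3)·(-14) + (-12)·(-23) = 318
153·t² − 636·t + 581 = 0  ⇒  m = 318² − 153·581 = 12231
m = 12231 > 0,  v_rel·d = 318 > 0  ⇒  inside

inside=yes margin=12231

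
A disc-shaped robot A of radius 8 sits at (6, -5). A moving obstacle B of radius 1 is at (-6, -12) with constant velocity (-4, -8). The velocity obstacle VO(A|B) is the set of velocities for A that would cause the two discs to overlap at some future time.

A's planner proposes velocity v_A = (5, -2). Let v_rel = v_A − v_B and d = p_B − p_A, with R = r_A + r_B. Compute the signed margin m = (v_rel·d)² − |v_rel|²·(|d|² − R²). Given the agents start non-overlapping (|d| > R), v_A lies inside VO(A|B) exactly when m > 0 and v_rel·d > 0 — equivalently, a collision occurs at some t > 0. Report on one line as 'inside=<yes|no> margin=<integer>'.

d = (-12, -7),  |d|² = 193;  R = 8+1 = 9,  c = 193−9² = 112
v_rel = (9, 6),  |v_rel|² = 117;  v_rel·d = (9)·(-12) + (6)·(-7) = -150
117·t² + 300·t + 112 = 0  ⇒  m = (-150)² − 117·112 = 9396
m = 9396 > 0,  v_rel·d = -150 < 0  ⇒  outside

inside=no margin=9396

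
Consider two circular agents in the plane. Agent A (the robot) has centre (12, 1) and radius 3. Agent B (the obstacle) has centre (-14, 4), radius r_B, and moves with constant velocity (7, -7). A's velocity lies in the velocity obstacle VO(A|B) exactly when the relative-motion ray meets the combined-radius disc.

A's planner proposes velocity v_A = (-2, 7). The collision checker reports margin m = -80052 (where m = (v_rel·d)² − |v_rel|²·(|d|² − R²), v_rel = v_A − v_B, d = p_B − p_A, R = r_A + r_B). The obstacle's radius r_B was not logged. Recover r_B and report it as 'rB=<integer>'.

m = -80052
d = (-26, 3);  v_rel = (-9, 14),  |v_rel|² = 277
v_rel×d = (-9)·(3) − (14)·(-26) = 337
since m = R²·277 − 337²:  R² = (113569 + -80052) / 277 = 121
R = √121 = 11  ⇒  r_B = 11 − 3 = 8

rB=8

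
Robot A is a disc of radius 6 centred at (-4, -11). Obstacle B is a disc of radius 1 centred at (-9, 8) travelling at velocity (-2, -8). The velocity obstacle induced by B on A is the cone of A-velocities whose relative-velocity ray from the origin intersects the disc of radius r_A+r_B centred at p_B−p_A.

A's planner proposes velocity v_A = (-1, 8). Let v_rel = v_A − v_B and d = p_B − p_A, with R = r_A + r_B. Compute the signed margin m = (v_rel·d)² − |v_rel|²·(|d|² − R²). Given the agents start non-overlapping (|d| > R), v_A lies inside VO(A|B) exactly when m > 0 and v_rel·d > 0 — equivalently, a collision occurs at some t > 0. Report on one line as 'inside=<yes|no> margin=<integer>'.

d = (-5, 19),  |d|² = 386;  R = 6+1 = 7,  c = 386−7² = 337
v_rel = (1, 16),  |v_rel|² = 257;  v_rel·d = (1)·(-5) + (16)·(19) = 299
257·t² − 598·t + 337 = 0  ⇒  m = 299² − 257·337 = 2792
m = 2792 > 0,  v_rel·d = 299 > 0  ⇒  inside

inside=yes margin=2792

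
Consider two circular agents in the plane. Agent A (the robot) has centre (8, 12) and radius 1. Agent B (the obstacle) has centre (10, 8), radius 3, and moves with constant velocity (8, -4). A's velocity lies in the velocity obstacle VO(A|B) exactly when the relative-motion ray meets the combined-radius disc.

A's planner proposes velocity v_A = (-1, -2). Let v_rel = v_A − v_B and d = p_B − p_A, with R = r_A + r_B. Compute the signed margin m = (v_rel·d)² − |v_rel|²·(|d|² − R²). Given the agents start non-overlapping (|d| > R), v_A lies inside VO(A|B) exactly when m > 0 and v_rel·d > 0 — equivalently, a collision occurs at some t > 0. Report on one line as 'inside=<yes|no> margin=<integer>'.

d = (2, -4),  |d|² = 20;  R = 1+3 = 4,  c = 20−4² = 4
v_rel = (-9, 2),  |v_rel|² = 85;  v_rel·d = (-9)·(2) + (2)·(-4) = -26
85·t² + 52·t + 4 = 0  ⇒  m = (-26)² − 85·4 = 336
m = 336 > 0,  v_rel·d = -26 < 0  ⇒  outside

inside=no margin=336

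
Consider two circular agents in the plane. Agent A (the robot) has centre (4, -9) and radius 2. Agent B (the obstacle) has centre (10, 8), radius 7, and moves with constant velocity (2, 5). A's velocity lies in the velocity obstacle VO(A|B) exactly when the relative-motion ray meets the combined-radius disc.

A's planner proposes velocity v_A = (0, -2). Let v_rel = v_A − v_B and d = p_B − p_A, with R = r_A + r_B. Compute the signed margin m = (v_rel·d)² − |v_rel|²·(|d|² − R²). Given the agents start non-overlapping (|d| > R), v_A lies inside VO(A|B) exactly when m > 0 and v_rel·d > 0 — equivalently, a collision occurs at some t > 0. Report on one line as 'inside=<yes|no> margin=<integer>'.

d = (6, 17),  |d|² = 325;  R = 2+7 = 9,  c = 325−9² = 244
v_rel = (-2, -7),  |v_rel|² = 53;  v_rel·d = (-2)·(6) + (-7)·(17) = -131
53·t² + 262·t + 244 = 0  ⇒  m = (-131)² − 53·244 = 4229
m = 4229 > 0,  v_rel·d = -131 < 0  ⇒  outside

inside=no margin=4229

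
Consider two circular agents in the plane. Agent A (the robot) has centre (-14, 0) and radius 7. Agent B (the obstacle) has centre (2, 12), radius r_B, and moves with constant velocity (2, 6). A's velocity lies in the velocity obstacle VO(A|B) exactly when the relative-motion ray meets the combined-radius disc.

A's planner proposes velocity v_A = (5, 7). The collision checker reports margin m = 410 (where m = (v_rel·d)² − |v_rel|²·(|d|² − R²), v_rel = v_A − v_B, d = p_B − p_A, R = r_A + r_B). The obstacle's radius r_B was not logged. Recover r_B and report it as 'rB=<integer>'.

m = 410
d = (16, 12);  v_rel = (3, 1),  |v_rel|² = 10
v_rel×d = (3)·(12) − (1)·(16) = 20
since m = R²·10 − 20²:  R² = (400 + 410) / 10 = 81
R = √81 = 9  ⇒  r_B = 9 − 7 = 2

rB=2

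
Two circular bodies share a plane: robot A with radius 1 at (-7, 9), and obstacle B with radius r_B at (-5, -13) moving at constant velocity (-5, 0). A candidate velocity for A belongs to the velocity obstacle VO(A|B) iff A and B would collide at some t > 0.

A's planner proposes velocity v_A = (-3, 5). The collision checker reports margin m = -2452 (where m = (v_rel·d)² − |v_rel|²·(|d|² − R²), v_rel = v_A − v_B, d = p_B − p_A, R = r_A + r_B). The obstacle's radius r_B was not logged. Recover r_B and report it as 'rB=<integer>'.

m = -2452
d = (2, -22);  v_rel = (2, 5),  |v_rel|² = 29
v_rel×d = (2)·(-22) − (5)·(2) = -54
since m = R²·29 − (-54)²:  R² = (2916 + -2452) / 29 = 16
R = √16 = 4  ⇒  r_B = 4 − 1 = 3

rB=3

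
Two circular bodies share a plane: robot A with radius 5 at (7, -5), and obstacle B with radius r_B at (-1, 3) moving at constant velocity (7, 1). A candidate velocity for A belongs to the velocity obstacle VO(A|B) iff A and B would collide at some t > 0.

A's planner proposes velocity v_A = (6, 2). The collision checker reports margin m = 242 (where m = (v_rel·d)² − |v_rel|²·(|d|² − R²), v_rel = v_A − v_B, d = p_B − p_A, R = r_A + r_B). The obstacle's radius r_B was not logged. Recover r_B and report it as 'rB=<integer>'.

m = 242
d = (-8, 8);  v_rel = (-1, 1),  |v_rel|² = 2
v_rel×d = (-1)·(8) − (1)·(-8) = 0
since m = R²·2 − 0²:  R² = (0 + 242) / 2 = 121
R = √121 = 11  ⇒  r_B = 11 − 5 = 6

rB=6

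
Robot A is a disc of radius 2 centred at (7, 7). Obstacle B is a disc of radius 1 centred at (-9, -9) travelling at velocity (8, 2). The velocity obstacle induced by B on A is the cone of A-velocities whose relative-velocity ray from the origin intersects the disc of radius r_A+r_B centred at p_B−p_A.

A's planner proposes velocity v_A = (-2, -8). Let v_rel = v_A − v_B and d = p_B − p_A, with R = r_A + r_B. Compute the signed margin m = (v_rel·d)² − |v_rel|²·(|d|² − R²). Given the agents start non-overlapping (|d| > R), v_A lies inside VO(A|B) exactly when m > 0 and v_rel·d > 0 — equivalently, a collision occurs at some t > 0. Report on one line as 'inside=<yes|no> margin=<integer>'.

d = (-16, -16),  |d|² = 512;  R = 2+1 = 3,  c = 512−3² = 503
v_rel = (-10, -10),  |v_rel|² = 200;  v_rel·d = (-10)·(-16) + (-10)·(-16) = 320
200·t² − 640·t + 503 = 0  ⇒  m = 320² − 200·503 = 1800
m = 1800 > 0,  v_rel·d = 320 > 0  ⇒  inside

inside=yes margin=1800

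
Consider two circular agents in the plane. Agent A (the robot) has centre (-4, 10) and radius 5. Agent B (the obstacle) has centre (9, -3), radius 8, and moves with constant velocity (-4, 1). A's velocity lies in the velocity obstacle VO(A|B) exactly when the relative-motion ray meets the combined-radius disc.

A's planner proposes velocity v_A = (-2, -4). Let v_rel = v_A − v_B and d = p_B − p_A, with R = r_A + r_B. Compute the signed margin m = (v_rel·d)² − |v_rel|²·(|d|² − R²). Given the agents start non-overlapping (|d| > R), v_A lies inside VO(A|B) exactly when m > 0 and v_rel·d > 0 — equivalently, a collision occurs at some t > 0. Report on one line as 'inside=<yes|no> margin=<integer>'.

d = (13, -13),  |d|² = 338;  R = 5+8 = 13,  c = 338−13² = 169
v_rel = (2, -5),  |v_rel|² = 29;  v_rel·d = (2)·(13) + (-5)·(-13) = 91
29·t² − 182·t + 169 = 0  ⇒  m = 91² − 29·169 = 3380
m = 3380 > 0,  v_rel·d = 91 > 0  ⇒  inside

inside=yes margin=3380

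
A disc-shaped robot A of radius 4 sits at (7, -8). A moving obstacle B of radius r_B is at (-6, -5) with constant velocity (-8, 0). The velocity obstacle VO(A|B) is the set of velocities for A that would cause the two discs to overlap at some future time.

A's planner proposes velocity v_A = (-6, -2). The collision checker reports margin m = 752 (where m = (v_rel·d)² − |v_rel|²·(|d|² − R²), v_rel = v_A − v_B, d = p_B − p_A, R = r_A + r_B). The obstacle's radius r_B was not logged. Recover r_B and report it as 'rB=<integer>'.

m = 752
d = (-13, 3);  v_rel = (2, -2),  |v_rel|² = 8
v_rel×d = (2)·(3) − (-2)·(-13) = -20
since m = R²·8 − (-20)²:  R² = (400 + 752) / 8 = 144
R = √144 = 12  ⇒  r_B = 12 − 4 = 8

rB=8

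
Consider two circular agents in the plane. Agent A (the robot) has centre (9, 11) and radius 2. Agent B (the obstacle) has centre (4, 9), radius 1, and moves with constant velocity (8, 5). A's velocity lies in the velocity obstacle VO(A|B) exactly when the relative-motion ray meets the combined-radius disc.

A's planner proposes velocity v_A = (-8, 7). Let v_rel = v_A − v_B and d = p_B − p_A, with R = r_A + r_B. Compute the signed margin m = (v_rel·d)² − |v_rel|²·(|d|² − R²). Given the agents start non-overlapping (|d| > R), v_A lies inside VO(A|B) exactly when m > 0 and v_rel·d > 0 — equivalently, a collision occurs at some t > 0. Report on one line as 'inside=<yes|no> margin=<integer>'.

d = (-5, -2),  |d|² = 29;  R = 2+1 = 3,  c = 29−3² = 20
v_rel = (-16, 2),  |v_rel|² = 260;  v_rel·d = (-16)·(-5) + (2)·(-2) = 76
260·t² − 152·t + 20 = 0  ⇒  m = 76² − 260·20 = 576
m = 576 > 0,  v_rel·d = 76 > 0  ⇒  inside

inside=yes margin=576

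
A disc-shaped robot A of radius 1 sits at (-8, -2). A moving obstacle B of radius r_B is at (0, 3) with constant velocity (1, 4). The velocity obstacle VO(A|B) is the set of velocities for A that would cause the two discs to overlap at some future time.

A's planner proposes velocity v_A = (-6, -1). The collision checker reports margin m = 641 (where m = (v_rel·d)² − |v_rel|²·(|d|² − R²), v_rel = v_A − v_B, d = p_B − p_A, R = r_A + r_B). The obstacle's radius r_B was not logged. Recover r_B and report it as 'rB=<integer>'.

m = 641
d = (8, 5);  v_rel = (-7, -5),  |v_rel|² = 74
v_rel×d = (-7)·(5) − (-5)·(8) = 5
since m = R²·74 − 5²:  R² = (25 + 641) / 74 = 9
R = √9 = 3  ⇒  r_B = 3 − 1 = 2

rB=2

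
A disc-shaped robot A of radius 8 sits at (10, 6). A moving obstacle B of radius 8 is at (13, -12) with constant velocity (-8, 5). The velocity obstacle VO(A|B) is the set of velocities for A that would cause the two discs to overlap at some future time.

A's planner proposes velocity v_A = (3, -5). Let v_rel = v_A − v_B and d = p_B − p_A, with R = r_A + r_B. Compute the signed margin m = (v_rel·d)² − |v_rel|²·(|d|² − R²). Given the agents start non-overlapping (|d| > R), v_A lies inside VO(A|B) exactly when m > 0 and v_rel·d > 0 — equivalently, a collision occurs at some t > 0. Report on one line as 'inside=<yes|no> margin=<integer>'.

d = (3, -18),  |d|² = 333;  R = 8+8 = 16,  c = 333−16² = 77
v_rel = (11, -10),  |v_rel|² = 221;  v_rel·d = (11)·(3) + (-10)·(-18) = 213
221·t² − 426·t + 77 = 0  ⇒  m = 213² − 221·77 = 28352
m = 28352 > 0,  v_rel·d = 213 > 0  ⇒  inside

inside=yes margin=28352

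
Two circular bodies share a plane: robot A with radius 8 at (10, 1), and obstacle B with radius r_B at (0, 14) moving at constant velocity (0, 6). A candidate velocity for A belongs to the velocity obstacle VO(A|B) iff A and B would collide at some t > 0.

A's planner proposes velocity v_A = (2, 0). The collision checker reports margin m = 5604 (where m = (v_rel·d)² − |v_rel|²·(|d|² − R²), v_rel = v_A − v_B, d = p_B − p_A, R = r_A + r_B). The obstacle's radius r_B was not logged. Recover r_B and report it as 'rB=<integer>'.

m = 5604
d = (-10, 13);  v_rel = (2, -6),  |v_rel|² = 40
v_rel×d = (2)·(13) − (-6)·(-10) = -34
since m = R²·40 − (-34)²:  R² = (1156 + 5604) / 40 = 169
R = √169 = 13  ⇒  r_B = 13 − 8 = 5

rB=5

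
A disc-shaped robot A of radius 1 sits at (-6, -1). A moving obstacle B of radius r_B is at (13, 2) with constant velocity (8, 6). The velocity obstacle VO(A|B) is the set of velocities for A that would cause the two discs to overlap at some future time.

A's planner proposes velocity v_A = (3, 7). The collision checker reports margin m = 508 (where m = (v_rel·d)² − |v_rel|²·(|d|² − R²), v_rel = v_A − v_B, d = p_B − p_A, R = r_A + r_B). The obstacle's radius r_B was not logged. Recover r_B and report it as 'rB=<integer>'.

m = 508
d = (19, 3);  v_rel = (-5, 1),  |v_rel|² = 26
v_rel×d = (-5)·(3) − (1)·(19) = -34
since m = R²·26 − (-34)²:  R² = (1156 + 508) / 26 = 64
R = √64 = 8  ⇒  r_B = 8 − 1 = 7

rB=7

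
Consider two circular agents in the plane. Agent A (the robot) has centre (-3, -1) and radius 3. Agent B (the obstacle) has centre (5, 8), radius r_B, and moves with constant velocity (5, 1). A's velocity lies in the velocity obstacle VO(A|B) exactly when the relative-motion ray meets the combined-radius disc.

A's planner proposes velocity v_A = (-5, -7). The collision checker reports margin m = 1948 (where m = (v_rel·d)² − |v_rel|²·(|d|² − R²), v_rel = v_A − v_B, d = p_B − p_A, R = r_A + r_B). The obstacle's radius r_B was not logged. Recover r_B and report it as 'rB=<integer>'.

m = 1948
d = (8, 9);  v_rel = (-10, -8),  |v_rel|² = 164
v_rel×d = (-10)·(9) − (-8)·(8) = -26
since m = R²·164 − (-26)²:  R² = (676 + 1948) / 164 = 16
R = √16 = 4  ⇒  r_B = 4 − 3 = 1

rB=1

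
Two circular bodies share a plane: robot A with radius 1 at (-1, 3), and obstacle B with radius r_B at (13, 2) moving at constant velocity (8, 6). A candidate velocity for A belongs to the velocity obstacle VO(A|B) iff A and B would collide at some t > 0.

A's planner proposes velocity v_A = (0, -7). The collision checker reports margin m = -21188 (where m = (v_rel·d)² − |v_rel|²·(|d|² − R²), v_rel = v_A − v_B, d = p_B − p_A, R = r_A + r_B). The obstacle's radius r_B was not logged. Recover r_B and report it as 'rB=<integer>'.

m = -21188
d = (14, -1);  v_rel = (-8, -13),  |v_rel|² = 233
v_rel×d = (-8)·(-1) − (-13)·(14) = 190
since m = R²·233 − 190²:  R² = (36100 + -21188) / 233 = 64
R = √64 = 8  ⇒  r_B = 8 − 1 = 7

rB=7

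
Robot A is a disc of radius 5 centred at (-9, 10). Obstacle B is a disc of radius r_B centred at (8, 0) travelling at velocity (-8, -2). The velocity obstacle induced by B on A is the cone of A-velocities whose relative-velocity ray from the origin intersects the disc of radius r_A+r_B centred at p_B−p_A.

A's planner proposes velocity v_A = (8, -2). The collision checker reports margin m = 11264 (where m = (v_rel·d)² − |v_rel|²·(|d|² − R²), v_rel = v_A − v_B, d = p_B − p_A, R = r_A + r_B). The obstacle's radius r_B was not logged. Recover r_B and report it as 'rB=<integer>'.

m = 11264
d = (17, -10);  v_rel = (16, 0),  |v_rel|² = 256
v_rel×d = (16)·(-10) − (0)·(17) = -160
since m = R²·256 − (-160)²:  R² = (25600 + 11264) / 256 = 144
R = √144 = 12  ⇒  r_B = 12 − 5 = 7

rB=7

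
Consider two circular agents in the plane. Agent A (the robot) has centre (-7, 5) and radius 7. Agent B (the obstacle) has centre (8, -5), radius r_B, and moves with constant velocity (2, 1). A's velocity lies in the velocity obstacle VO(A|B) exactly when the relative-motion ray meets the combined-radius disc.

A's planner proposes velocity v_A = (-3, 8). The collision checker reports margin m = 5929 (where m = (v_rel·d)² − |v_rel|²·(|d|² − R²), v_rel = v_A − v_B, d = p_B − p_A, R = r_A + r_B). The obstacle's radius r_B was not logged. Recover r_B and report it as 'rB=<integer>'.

m = 5929
d = (15, -10);  v_rel = (-5, 7),  |v_rel|² = 74
v_rel×d = (-5)·(-10) − (7)·(15) = -55
since m = R²·74 − (-55)²:  R² = (3025 + 5929) / 74 = 121
R = √121 = 11  ⇒  r_B = 11 − 7 = 4

rB=4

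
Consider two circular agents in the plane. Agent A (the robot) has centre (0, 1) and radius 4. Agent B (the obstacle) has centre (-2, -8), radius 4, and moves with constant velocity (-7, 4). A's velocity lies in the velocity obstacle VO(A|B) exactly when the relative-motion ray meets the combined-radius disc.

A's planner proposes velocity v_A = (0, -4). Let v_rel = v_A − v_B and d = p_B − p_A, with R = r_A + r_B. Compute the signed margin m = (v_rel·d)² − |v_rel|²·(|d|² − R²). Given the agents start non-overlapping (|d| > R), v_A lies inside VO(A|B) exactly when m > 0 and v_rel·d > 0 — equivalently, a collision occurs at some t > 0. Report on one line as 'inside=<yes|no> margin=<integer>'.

d = (-2, -9),  |d|² = 85;  R = 4+4 = 8,  c = 85−8² = 21
v_rel = (7, -8),  |v_rel|² = 113;  v_rel·d = (7)·(-2) + (-8)·(-9) = 58
113·t² − 116·t + 21 = 0  ⇒  m = 58² − 113·21 = 991
m = 991 > 0,  v_rel·d = 58 > 0  ⇒  inside

inside=yes margin=991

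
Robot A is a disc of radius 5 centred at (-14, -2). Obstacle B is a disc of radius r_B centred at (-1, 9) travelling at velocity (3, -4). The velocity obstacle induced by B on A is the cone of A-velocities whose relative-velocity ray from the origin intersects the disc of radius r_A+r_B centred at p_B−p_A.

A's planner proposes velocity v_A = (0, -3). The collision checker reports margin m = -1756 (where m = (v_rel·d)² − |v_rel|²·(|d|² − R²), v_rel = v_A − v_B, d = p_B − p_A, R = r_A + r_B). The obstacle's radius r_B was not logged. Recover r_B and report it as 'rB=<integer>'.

m = -1756
d = (13, 11);  v_rel = (-3, 1),  |v_rel|² = 10
v_rel×d = (-3)·(11) − (1)·(13) = -46
since m = R²·10 − (-46)²:  R² = (2116 + -1756) / 10 = 36
R = √36 = 6  ⇒  r_B = 6 − 5 = 1

rB=1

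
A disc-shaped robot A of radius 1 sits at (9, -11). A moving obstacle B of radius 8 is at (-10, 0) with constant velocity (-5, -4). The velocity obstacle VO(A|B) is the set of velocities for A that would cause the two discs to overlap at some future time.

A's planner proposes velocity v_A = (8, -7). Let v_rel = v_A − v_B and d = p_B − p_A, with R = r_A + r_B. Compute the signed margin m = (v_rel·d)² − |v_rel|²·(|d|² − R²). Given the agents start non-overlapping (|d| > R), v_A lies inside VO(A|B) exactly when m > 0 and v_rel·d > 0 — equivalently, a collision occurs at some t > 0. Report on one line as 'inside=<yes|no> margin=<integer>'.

d = (-19, 11),  |d|² = 482;  R = 1+8 = 9,  c = 482−9² = 401
v_rel = (13, -3),  |v_rel|² = 178;  v_rel·d = (13)·(-19) + (-3)·(11) = -280
178·t² + 560·t + 401 = 0  ⇒  m = (-280)² − 178·401 = 7022
m = 7022 > 0,  v_rel·d = -280 < 0  ⇒  outside

inside=no margin=7022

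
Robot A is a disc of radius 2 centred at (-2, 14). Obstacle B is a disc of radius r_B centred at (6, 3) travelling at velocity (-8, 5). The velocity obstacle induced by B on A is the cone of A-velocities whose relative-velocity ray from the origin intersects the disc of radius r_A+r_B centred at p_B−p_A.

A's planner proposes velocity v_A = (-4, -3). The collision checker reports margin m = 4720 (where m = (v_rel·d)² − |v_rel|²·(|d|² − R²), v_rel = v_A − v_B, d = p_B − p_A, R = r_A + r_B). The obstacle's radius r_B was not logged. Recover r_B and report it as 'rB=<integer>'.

m = 4720
d = (8, -11);  v_rel = (4, -8),  |v_rel|² = 80
v_rel×d = (4)·(-11) − (-8)·(8) = 20
since m = R²·80 − 20²:  R² = (400 + 4720) / 80 = 64
R = √64 = 8  ⇒  r_B = 8 − 2 = 6

rB=6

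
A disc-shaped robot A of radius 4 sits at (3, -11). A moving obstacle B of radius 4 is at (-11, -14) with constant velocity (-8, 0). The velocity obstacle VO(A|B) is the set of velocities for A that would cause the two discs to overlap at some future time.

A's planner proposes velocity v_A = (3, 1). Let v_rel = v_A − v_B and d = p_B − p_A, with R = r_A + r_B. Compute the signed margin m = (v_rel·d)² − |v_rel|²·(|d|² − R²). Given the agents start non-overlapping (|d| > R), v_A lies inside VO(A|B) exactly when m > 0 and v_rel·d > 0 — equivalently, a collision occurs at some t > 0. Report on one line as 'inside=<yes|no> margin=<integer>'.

d = (-14, -3),  |d|² = 205;  R = 4+4 = 8,  c = 205−8² = 141
v_rel = (11, 1),  |v_rel|² = 122;  v_rel·d = (11)·(-14) + (1)·(-3) = -157
122·t² + 314·t + 141 = 0  ⇒  m = (-157)² − 122·141 = 7447
m = 7447 > 0,  v_rel·d = -157 < 0  ⇒  outside

inside=no margin=7447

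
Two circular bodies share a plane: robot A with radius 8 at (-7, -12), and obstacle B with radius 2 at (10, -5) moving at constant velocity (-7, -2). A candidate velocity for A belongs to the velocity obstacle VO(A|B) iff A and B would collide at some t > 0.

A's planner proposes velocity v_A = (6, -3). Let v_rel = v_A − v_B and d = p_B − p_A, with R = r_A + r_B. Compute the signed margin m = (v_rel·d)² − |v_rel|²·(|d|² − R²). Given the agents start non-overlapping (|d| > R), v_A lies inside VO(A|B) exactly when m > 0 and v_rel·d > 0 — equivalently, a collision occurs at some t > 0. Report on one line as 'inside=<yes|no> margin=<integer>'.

d = (17, 7),  |d|² = 338;  R = 8+2 = 10,  c = 338−10² = 238
v_rel = (13, -1),  |v_rel|² = 170;  v_rel·d = (13)·(17) + (-1)·(7) = 214
170·t² − 428·t + 238 = 0  ⇒  m = 214² − 170·238 = 5336
m = 5336 > 0,  v_rel·d = 214 > 0  ⇒  inside

inside=yes margin=5336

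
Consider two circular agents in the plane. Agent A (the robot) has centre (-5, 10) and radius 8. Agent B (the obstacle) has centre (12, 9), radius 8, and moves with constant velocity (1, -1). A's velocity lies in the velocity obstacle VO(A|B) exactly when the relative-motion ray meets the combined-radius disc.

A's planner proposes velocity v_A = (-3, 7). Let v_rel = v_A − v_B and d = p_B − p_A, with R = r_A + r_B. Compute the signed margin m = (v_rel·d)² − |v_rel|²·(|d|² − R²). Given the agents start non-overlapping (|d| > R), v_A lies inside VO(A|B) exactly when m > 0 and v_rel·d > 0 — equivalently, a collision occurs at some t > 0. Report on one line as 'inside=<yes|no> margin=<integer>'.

d = (17, -1),  |d|² = 290;  R = 8+8 = 16,  c = 290−16² = 34
v_rel = (-4, 8),  |v_rel|² = 80;  v_rel·d = (-4)·(17) + (8)·(-1) = -76
80·t² + 152·t + 34 = 0  ⇒  m = (-76)² − 80·34 = 3056
m = 3056 > 0,  v_rel·d = -76 < 0  ⇒  outside

inside=no margin=3056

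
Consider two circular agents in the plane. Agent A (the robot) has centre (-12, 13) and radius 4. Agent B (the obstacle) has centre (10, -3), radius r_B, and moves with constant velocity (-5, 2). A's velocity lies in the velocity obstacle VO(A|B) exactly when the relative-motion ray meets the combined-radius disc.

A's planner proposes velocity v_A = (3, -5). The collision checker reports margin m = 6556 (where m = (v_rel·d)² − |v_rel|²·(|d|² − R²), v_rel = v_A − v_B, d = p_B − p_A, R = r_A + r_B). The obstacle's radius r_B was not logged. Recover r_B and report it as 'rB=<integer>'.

m = 6556
d = (22, -16);  v_rel = (8, -7),  |v_rel|² = 113
v_rel×d = (8)·(-16) − (-7)·(22) = 26
since m = R²·113 − 26²:  R² = (676 + 6556) / 113 = 64
R = √64 = 8  ⇒  r_B = 8 − 4 = 4

rB=4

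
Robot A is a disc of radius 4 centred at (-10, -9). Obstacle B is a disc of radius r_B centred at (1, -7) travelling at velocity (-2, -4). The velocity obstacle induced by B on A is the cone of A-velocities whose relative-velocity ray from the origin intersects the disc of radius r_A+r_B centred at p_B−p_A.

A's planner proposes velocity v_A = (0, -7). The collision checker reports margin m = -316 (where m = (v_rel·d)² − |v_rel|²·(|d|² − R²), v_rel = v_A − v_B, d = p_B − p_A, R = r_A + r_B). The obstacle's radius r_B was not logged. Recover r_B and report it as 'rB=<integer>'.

m = -316
d = (11, 2);  v_rel = (2, -3),  |v_rel|² = 13
v_rel×d = (2)·(2) − (-3)·(11) = 37
since m = R²·13 − 37²:  R² = (1369 + -316) / 13 = 81
R = √81 = 9  ⇒  r_B = 9 − 4 = 5

rB=5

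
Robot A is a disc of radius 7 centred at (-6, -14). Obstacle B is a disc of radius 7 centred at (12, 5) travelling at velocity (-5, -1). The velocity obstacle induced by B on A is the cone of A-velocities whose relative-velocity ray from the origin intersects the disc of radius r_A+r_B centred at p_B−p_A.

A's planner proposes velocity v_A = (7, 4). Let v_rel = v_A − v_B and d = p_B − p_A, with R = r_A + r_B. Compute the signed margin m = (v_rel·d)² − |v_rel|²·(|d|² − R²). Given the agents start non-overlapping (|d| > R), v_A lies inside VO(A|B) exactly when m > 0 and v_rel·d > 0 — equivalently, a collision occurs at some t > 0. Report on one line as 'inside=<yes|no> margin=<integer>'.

d = (18, 19),  |d|² = 685;  R = 7+7 = 14,  c = 685−14² = 489
v_rel = (12, 5),  |v_rel|² = 169;  v_rel·d = (12)·(18) + (5)·(19) = 311
169·t² − 622·t + 489 = 0  ⇒  m = 311² − 169·489 = 14080
m = 14080 > 0,  v_rel·d = 311 > 0  ⇒  inside

inside=yes margin=14080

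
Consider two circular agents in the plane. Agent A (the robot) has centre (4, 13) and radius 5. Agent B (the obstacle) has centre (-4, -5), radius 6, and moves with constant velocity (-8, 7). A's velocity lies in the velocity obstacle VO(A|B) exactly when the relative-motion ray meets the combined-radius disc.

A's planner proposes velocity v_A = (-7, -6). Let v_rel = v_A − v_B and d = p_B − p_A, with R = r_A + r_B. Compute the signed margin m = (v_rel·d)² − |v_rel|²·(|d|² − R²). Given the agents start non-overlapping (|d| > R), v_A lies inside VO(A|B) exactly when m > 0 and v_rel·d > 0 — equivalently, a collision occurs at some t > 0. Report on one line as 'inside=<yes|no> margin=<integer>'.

d = (-8, -18),  |d|² = 388;  R = 5+6 = 11,  c = 388−11² = 267
v_rel = (1, -13),  |v_rel|² = 170;  v_rel·d = (1)·(-8) + (-13)·(-18) = 226
170·t² − 452·t + 267 = 0  ⇒  m = 226² − 170·267 = 5686
m = 5686 > 0,  v_rel·d = 226 > 0  ⇒  inside

inside=yes margin=5686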